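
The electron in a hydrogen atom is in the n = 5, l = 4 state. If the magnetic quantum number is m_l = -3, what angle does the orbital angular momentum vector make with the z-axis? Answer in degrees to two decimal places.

|L| = ℏ√(l(l+1)) = 2√5 ℏ.
L_z = m_l ℏ = −3ℏ.
cos θ = L_z/|L| = -3/√20, so θ ≈ 132.13°.

θ ≈ 132.13°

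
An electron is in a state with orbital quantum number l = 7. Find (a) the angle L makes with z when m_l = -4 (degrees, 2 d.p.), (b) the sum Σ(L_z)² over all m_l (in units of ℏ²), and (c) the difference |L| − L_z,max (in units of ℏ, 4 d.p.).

For m_l = -4: cos θ = -4/√56, θ ≈ 122.31°.
Σ m_l² = 280, so Σ(L_z)² = 280 ℏ².
|L| − L_z,max = (2√14 − 7)ℏ ≈ 0.4833ℏ.

θ(m_l=-4) ≈ 122.31°; Σ(L_z)² = 280 ℏ²; |L|−L_z,max ≈ 0.4833ℏ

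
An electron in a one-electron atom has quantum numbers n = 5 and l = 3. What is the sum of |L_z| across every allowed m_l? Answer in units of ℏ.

Σ|L_z| = 12 ℏ

The allowed m_l values are -3, -2, -1, 0, 1, 2, 3.
Σ|m_l| = 2·3(3+1)/2 = 12.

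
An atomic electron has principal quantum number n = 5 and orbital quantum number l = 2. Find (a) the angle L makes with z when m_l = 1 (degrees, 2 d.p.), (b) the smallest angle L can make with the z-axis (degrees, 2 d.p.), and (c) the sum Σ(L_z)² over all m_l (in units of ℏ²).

θ(m_l=1) ≈ 65.91°; θ_min ≈ 35.26°; Σ(L_z)² = 10 ℏ²

For m_l = 1: cos θ = 1/√6, θ ≈ 65.91°.
cos θ_min = 2/√6, so θ_min ≈ 35.26°.
Σ m_l² = 10, so Σ(L_z)² = 10 ℏ².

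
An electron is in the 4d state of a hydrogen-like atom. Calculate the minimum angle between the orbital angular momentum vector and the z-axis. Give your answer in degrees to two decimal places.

θ_min ≈ 35.26°

4d means n = 4, l = 2.
|L|² = l(l+1)ℏ² = 6ℏ², so |L| = √6 ℏ.
The smallest angle corresponds to the largest L_z, i.e. m_l = l = 2, giving L_z = 2ℏ.
cos θ_min = 2/√6, so θ_min ≈ 35.26°.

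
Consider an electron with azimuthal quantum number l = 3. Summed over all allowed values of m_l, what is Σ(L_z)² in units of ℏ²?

Σ(L_z)² = 28 ℏ²

The allowed m_l values are -3, -2, -1, 0, 1, 2, 3.
Σ m_l² = 2·(1 + 4 + 9) = 28.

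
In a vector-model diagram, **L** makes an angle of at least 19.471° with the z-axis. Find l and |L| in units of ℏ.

At minimum angle, m_l = l, so cos θ = l/√(l(l+1)); cos²θ = l/(l+1) = 0.8889.
Thus l = 0.8889/(1 − 0.8889) ≈ 8.
Then |L| = ℏ√(8·9) = 6√2 ℏ.

l = 8, |L| = 6√2 ℏ ≈ 8.485ℏ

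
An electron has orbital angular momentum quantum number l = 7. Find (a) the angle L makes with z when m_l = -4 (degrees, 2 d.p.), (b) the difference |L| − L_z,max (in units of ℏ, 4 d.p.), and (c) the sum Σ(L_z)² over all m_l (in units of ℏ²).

θ(m_l=-4) ≈ 122.31°; |L|−L_z,max ≈ 0.4833ℏ; Σ(L_z)² = 280 ℏ²

For m_l = -4: cos θ = -4/√56, θ ≈ 122.31°.
|L| − L_z,max = (2√14 − 7)ℏ ≈ 0.4833ℏ.
Σ m_l² = 280, so Σ(L_z)² = 280 ℏ².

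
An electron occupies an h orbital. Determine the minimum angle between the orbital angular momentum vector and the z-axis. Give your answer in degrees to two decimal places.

θ_min ≈ 24.09°

For an h orbital, l = 5.
|L| = √(l(l+1)) ℏ = √30 ℏ.
The smallest angle corresponds to the largest L_z, i.e. m_l = l = 5, giving L_z = 5ℏ.
cos θ_min = 5/√30, so θ_min ≈ 24.09°.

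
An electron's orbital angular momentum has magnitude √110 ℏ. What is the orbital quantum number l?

l = 10

(|L|/ℏ)² = l(l+1) = 110.
Solving: l = 10.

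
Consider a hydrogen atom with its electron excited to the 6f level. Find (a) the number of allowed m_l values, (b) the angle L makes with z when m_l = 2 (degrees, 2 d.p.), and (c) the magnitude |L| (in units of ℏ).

The 6f level has l = 3.
There are 2l+1 = 7 values of m_l.
For m_l = 2: cos θ = 2/√12, θ ≈ 54.74°.
|L| = ℏ√(3·4) = 2√3 ℏ ≈ 3.464ℏ.

7 values; θ(m_l=2) ≈ 54.74°; |L| = 2√3 ℏ ≈ 3.464ℏ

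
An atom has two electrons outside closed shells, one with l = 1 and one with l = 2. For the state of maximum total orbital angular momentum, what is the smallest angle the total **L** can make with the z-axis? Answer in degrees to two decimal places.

The total orbital quantum number L ranges from |l₁ − l₂| to l₁ + l₂ in integer steps.
Allowed values: L = 1, 2, 3.
The maximum is L = 3, with |L_tot| = ℏ√(3·4) = 2√3 ℏ.
The minimum angle with z is arccos(3/√12) ≈ 30.00°.

θ_min ≈ 30.00°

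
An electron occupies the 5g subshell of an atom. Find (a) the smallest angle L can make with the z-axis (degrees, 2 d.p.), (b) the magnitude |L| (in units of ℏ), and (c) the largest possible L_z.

For 5g, l = 4.
cos θ_min = 4/√20, so θ_min ≈ 26.57°.
|L| = ℏ√(4·5) = 2√5 ℏ ≈ 4.472ℏ.
L_z,max = lℏ = 4ℏ.

θ_min ≈ 26.57°; |L| = 2√5 ℏ ≈ 4.472ℏ; L_z,max = 4ℏ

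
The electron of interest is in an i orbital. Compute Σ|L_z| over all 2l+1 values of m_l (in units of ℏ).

For an i orbital, l = 6.
m_l ∈ {-6, -5, -4, -3, -2, -1, 0, 1, 2, 3, 4, 5, 6}.
Σ|m_l| = l(l+1) = 42.

Σ|L_z| = 42 ℏ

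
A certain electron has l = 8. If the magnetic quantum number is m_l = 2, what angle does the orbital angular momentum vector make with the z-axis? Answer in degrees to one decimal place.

|L| = √(l(l+1)) ℏ = 6√2 ℏ.
L_z = m_l ℏ = 2ℏ.
cos θ = L_z/|L| = 2/√72, so θ ≈ 76.4°.

θ ≈ 76.4°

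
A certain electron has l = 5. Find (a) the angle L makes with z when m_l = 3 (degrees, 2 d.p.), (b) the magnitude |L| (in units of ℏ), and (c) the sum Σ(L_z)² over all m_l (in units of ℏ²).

For m_l = 3: cos θ = 3/√30, θ ≈ 56.79°.
|L| = ℏ√(5·6) = √30 ℏ ≈ 5.477ℏ.
Σ m_l² = 110, so Σ(L_z)² = 110 ℏ².

θ(m_l=3) ≈ 56.79°; |L| = √30 ℏ ≈ 5.477ℏ; Σ(L_z)² = 110 ℏ²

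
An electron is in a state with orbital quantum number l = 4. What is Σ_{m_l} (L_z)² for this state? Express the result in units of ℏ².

The allowed m_l values are -4, -3, -2, -1, 0, 1, 2, 3, 4.
Σ m_l² = l(l+1)(2l+1)/3 = 4·5·9/3 = 60.

Σ(L_z)² = 60 ℏ²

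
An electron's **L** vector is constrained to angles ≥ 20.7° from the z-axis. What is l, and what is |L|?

l = 7, |L| = 2√14 ℏ ≈ 7.483ℏ

cos²θ_min = l/(l+1) = 0.8751.
Solving: l = 7.
Then |L| = ℏ√(7·8) = 2√14 ℏ.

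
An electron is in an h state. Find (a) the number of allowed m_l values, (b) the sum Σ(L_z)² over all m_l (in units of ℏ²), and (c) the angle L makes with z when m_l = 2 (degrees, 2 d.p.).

The letter h corresponds to l = 5.
There are 2l+1 = 11 values of m_l.
Σ m_l² = 110, so Σ(L_z)² = 110 ℏ².
For m_l = 2: cos θ = 2/√30, θ ≈ 68.58°.

11 values; Σ(L_z)² = 110 ℏ²; θ(m_l=2) ≈ 68.58°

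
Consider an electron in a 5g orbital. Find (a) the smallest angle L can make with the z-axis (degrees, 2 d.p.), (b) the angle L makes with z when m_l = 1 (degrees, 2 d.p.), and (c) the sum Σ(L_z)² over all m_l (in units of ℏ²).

The 5g subshell has l = 4.
cos θ_min = 4/√20, so θ_min ≈ 26.57°.
For m_l = 1: cos θ = 1/√20, θ ≈ 77.08°.
Σ m_l² = 60, so Σ(L_z)² = 60 ℏ².

θ_min ≈ 26.57°; θ(m_l=1) ≈ 77.08°; Σ(L_z)² = 60 ℏ²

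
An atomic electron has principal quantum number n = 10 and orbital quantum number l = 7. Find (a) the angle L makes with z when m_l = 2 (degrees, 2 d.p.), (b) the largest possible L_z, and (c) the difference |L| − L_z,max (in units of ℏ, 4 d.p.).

θ(m_l=2) ≈ 74.50°; L_z,max = 7ℏ; |L|−L_z,max ≈ 0.4833ℏ

For m_l = 2: cos θ = 2/√56, θ ≈ 74.50°.
L_z,max = lℏ = 7ℏ.
|L| − L_z,max = (2√14 − 7)ℏ ≈ 0.4833ℏ.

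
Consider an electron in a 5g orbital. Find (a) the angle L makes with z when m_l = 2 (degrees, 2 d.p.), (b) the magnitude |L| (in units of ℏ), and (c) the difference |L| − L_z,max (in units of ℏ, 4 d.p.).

5g means n = 5, l = 4.
For m_l = 2: cos θ = 2/√20, θ ≈ 63.43°.
|L| = ℏ√(4·5) = 2√5 ℏ ≈ 4.472ℏ.
|L| − L_z,max = (2√5 − 4)ℏ ≈ 0.4721ℏ.

θ(m_l=2) ≈ 63.43°; |L| = 2√5 ℏ ≈ 4.472ℏ; |L|−L_z,max ≈ 0.4721ℏ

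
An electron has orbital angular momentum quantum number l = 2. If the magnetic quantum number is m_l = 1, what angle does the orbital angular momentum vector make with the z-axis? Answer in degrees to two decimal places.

|L|² = l(l+1)ℏ² = 6ℏ², so |L| = √6 ℏ.
L_z = m_l ℏ = 1ℏ.
cos θ = L_z/|L| = 1/√6, so θ ≈ 65.91°.

θ ≈ 65.91°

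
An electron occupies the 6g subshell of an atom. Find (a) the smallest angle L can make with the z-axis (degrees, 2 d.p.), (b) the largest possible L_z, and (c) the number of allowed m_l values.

θ_min ≈ 26.57°; L_z,max = 4ℏ; 9 values

The 6g subshell has l = 4.
cos θ_min = 4/√20, so θ_min ≈ 26.57°.
L_z,max = lℏ = 4ℏ.
There are 2l+1 = 9 values of m_l.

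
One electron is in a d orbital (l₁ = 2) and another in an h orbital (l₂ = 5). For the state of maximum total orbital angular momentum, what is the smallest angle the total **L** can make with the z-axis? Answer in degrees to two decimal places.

L runs from |2 − 5| = 3 to 2 + 5 = 7.
L ∈ {3, 4, 5, 6, 7}.
The maximum is L = 7, with |L_tot| = ℏ√(7·8) = 2√14 ℏ.
The minimum angle with z is arccos(7/√56) ≈ 20.70°.

θ_min ≈ 20.70°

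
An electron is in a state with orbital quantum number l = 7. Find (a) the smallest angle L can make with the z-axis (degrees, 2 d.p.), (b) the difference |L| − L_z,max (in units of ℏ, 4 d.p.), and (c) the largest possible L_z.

cos θ_min = 7/√56, so θ_min ≈ 20.70°.
|L| − L_z,max = (2√14 − 7)ℏ ≈ 0.4833ℏ.
L_z,max = lℏ = 7ℏ.

θ_min ≈ 20.70°; |L|−L_z,max ≈ 0.4833ℏ; L_z,max = 7ℏ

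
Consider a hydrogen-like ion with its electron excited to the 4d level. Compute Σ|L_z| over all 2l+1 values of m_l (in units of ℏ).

Σ|L_z| = 6 ℏ

The 4d level has l = 2.
m_l ∈ {-2, -1, 0, 1, 2}.
Σ|m_l| = 2·2(2+1)/2 = 6.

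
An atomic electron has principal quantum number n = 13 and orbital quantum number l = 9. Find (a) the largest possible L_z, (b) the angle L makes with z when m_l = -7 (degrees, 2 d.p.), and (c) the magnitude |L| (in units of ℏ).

L_z,max = 9ℏ; θ(m_l=-7) ≈ 137.55°; |L| = 3√10 ℏ ≈ 9.487ℏ

L_z,max = lℏ = 9ℏ.
For m_l = -7: cos θ = -7/√90, θ ≈ 137.55°.
|L| = ℏ√(9·10) = 3√10 ℏ ≈ 9.487ℏ.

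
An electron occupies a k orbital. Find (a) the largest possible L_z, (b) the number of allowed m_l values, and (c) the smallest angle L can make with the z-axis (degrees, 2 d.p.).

L_z,max = 7ℏ; 15 values; θ_min ≈ 20.70°

A k state has l = 7.
L_z,max = lℏ = 7ℏ.
There are 2l+1 = 15 values of m_l.
cos θ_min = 7/√56, so θ_min ≈ 20.70°.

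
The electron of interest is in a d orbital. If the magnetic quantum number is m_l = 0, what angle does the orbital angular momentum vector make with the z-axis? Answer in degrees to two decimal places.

For a d orbital, l = 2.
|L| = √(l(l+1)) ℏ = √6 ℏ.
L_z = m_l ℏ = 0ℏ.
cos θ = L_z/|L| = 0/√6, so θ ≈ 90.00°.

θ ≈ 90.00°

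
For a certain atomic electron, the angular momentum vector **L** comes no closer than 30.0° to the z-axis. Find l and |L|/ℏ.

cos θ_min = l/√(l(l+1)) = √(l/(l+1)), so l/(l+1) = cos²(30.0°) = 0.7500.
Solving: l = 3.
Then |L| = ℏ√(3·4) = 2√3 ℏ.

l = 3, |L| = 2√3 ℏ ≈ 3.464ℏ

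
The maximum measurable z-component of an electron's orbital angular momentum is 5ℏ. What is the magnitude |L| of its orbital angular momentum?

Since max m_l = l, l = 5.
|L| = √(l(l+1)) ℏ = √30 ℏ.

|L| = √30 ℏ ≈ 5.477ℏ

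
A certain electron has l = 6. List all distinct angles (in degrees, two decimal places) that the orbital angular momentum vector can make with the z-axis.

θ ∈ {22.21°, 39.51°, 51.89°, 62.42°, 72.02°, 81.12°, 90.00°, 98.88°, 107.98°, 117.58°, 128.11°, 140.49°, 157.79°}

|L| = ℏ√(l(l+1)) = √42 ℏ.
cos θ = m_l/√42 for each m_l ∈ {-6, -5, -4, -3, -2, -1, 0, 1, 2, 3, 4, 5, 6}.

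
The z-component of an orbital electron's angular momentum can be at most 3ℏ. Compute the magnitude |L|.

The maximum L_z equals lℏ, giving l = 3.
|L| = √(l(l+1)) ℏ = 2√3 ℏ.

|L| = 2√3 ℏ ≈ 3.464ℏ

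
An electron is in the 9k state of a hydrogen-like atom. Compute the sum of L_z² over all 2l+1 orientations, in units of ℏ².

Σ(L_z)² = 280 ℏ²

For 9k, l = 7.
m_l ∈ {-7, -6, -5, -4, -3, -2, -1, 0, 1, 2, 3, 4, 5, 6, 7}.
Summing m² from −7 to 7: Σ m_l² = 280.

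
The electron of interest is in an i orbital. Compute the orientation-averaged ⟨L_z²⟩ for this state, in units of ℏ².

For an i orbital, l = 6.
m_l runs from −6 to 6, i.e. {-6, -5, -4, -3, -2, -1, 0, 1, 2, 3, 4, 5, 6}.
⟨L_z²⟩ = ℏ²·(Σ m_l²)/(2l+1) = ℏ²·182/13 = 14ℏ².

⟨L_z²⟩ = 14 ℏ²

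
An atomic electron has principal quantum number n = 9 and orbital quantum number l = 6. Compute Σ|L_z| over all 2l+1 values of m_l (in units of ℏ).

m_l ∈ {-6, -5, -4, -3, -2, -1, 0, 1, 2, 3, 4, 5, 6}.
Σ|m_l| = 2(1+2+…+6) = 42.

Σ|L_z| = 42 ℏ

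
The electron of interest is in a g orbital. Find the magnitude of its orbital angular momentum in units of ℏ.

A g state has l = 4.
|L| = ℏ√(l(l+1)) = ℏ√(4·5) = 2√5 ℏ

|L| = 2√5 ℏ ≈ 4.472ℏ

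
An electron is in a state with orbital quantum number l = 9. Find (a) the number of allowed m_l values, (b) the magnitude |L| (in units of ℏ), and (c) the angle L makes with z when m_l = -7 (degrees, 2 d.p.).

19 values; |L| = 3√10 ℏ ≈ 9.487ℏ; θ(m_l=-7) ≈ 137.55°

There are 2l+1 = 19 values of m_l.
|L| = ℏ√(9·10) = 3√10 ℏ ≈ 9.487ℏ.
For m_l = -7: cos θ = -7/√90, θ ≈ 137.55°.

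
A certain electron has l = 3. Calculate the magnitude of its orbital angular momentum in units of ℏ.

|L| = ℏ√(l(l+1)) = ℏ√(3·4) = 2√3 ℏ

|L| = 2√3 ℏ ≈ 3.464ℏ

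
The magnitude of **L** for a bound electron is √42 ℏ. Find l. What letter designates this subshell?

l = 6 (i orbital)

|L| = ℏ√(l(l+1)), so l(l+1) = 42.
l² + l − 42 = 0 ⇒ l = 6.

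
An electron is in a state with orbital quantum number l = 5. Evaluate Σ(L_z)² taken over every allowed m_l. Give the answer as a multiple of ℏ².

Σ(L_z)² = 110 ℏ²

m_l runs from −5 to 5, i.e. {-5, -4, -3, -2, -1, 0, 1, 2, 3, 4, 5}.
Σ m_l² = 2·(1 + 4 + 9 + 16 + 25) = 110.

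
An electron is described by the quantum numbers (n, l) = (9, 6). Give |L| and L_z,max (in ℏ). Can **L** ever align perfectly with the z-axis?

|L| = √42 ℏ ≈ 6.4807ℏ, while L_z,max = lℏ = 6ℏ.
Since |L| > L_z,max, the vector can never point exactly along z; the closest it comes is θ_min = arccos(6/√42) ≈ 22.2°.

No: L_z,max = 6ℏ < |L| = √42 ℏ ≈ 6.481ℏ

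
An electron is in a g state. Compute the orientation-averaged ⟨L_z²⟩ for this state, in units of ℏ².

The letter g corresponds to l = 4.
The allowed m_l values are -4, -3, -2, -1, 0, 1, 2, 3, 4.
⟨L_z²⟩ = ℏ²·(Σ m_l²)/(2l+1) = ℏ²·60/9 = 6.667ℏ².

⟨L_z²⟩ = 6.667 ℏ²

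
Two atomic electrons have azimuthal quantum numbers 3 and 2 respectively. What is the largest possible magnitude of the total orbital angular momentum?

|L_tot|_max = √30 ℏ ≈ 5.477ℏ

By the triangle rule, |l₁ − l₂| ≤ L ≤ l₁ + l₂.
Allowed values: L = 1, 2, 3, 4, 5.
The largest magnitude corresponds to L = 5: |L_tot| = ℏ√(5·6) = √30 ℏ.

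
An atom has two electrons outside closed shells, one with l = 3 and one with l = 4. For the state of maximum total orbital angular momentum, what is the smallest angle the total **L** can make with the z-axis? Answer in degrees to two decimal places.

θ_min ≈ 20.70°

Angular momentum addition gives L = |l₁ − l₂|, …, l₁ + l₂.
L ∈ {1, 2, 3, 4, 5, 6, 7}.
The maximum is L = 7, with |L_tot| = ℏ√(7·8) = 2√14 ℏ.
The minimum angle with z is arccos(7/√56) ≈ 20.70°.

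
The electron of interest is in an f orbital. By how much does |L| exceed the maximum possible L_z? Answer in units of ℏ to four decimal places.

For an f orbital, l = 3.
|L| = 2√3 ℏ ≈ 3.4641ℏ, while L_z,max = lℏ = 3ℏ.
The difference is (2√3 − 3)ℏ ≈ 0.4641ℏ.

|L| − L_z,max ≈ 0.4641ℏ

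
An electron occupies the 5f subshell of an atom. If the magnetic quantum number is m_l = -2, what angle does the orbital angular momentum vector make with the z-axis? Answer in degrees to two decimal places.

5f means n = 5, l = 3.
|L|² = l(l+1)ℏ² = 12ℏ², so |L| = 2√3 ℏ.
L_z = m_l ℏ = −2ℏ.
cos θ = L_z/|L| = -2/√12, so θ ≈ 125.26°.

θ ≈ 125.26°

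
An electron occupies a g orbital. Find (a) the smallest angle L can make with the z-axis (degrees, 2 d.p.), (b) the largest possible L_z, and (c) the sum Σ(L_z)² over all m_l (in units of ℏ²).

The letter g corresponds to l = 4.
cos θ_min = 4/√20, so θ_min ≈ 26.57°.
L_z,max = lℏ = 4ℏ.
Σ m_l² = 60, so Σ(L_z)² = 60 ℏ².

θ_min ≈ 26.57°; L_z,max = 4ℏ; Σ(L_z)² = 60 ℏ²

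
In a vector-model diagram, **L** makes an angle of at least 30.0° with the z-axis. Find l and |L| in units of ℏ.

l = 3, |L| = 2√3 ℏ ≈ 3.464ℏ

cos θ_min = l/√(l(l+1)) = √(l/(l+1)), so l/(l+1) = cos²(30.0°) = 0.7500.
Thus l = 0.7500/(1 − 0.7500) ≈ 3.
Then |L| = ℏ√(3·4) = 2√3 ℏ.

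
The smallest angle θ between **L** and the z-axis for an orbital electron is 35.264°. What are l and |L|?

l = 2, |L| = √6 ℏ ≈ 2.449ℏ

At minimum angle, m_l = l, so cos θ = l/√(l(l+1)); cos²θ = l/(l+1) = 0.6667.
l = cos²θ/sin²θ ≈ 2.
Then |L| = ℏ√(2·3) = √6 ℏ.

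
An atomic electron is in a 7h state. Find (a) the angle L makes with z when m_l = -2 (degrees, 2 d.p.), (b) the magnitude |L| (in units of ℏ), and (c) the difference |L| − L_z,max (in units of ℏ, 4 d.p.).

For 7h, l = 5.
For m_l = -2: cos θ = -2/√30, θ ≈ 111.42°.
|L| = ℏ√(5·6) = √30 ℏ ≈ 5.477ℏ.
|L| − L_z,max = (√30 − 5)ℏ ≈ 0.4772ℏ.

θ(m_l=-2) ≈ 111.42°; |L| = √30 ℏ ≈ 5.477ℏ; |L|−L_z,max ≈ 0.4772ℏ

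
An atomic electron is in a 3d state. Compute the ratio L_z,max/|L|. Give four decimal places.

The 3d subshell has l = 2.
|L| = √6 ℏ ≈ 2.4495ℏ, while L_z,max = lℏ = 2ℏ.
L_z,max/|L| = 2/√6 = 0.8165.

L_z,max/|L| = 0.8165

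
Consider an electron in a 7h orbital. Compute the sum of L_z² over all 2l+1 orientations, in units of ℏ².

For 7h, l = 5.
m_l ∈ {-5, -4, -3, -2, -1, 0, 1, 2, 3, 4, 5}.
Σ m_l² = l(l+1)(2l+1)/3 = 5·6·11/3 = 110.

Σ(L_z)² = 110 ℏ²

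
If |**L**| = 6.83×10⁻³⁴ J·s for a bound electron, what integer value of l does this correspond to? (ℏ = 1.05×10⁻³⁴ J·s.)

Dividing by ℏ: |L|/ℏ ≈ 6.505.
Set l(l+1) = 42.31; the integer solution is l = 6.

l = 6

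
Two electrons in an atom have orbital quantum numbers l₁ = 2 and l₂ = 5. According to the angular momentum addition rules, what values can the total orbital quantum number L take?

L = 3, 4, 5, 6, 7

The total orbital quantum number L ranges from |l₁ − l₂| to l₁ + l₂ in integer steps.
So L can be 3, 4, 5, 6, 7.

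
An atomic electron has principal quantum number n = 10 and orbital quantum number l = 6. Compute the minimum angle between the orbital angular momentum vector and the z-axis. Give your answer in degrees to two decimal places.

θ_min ≈ 22.21°

|L|² = l(l+1)ℏ² = 42ℏ², so |L| = √42 ℏ.
The smallest angle corresponds to the largest L_z, i.e. m_l = l = 6, giving L_z = 6ℏ.
cos θ_min = 6/√42, so θ_min ≈ 22.21°.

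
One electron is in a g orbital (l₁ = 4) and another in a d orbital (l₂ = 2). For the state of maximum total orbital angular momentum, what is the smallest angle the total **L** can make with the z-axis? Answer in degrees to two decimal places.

The total orbital quantum number L ranges from |l₁ − l₂| to l₁ + l₂ in integer steps.
So L can be 2, 3, 4, 5, 6.
The maximum is L = 6, with |L_tot| = ℏ√(6·7) = √42 ℏ.
The minimum angle with z is arccos(6/√42) ≈ 22.21°.

θ_min ≈ 22.21°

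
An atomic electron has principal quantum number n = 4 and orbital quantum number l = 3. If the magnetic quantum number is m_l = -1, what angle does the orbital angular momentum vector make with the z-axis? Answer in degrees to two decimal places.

θ ≈ 106.78°

|L|² = l(l+1)ℏ² = 12ℏ², so |L| = 2√3 ℏ.
L_z = m_l ℏ = −1ℏ.
cos θ = L_z/|L| = -1/√12, so θ ≈ 106.78°.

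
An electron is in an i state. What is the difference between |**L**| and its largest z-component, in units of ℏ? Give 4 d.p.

|L| − L_z,max ≈ 0.4807ℏ

An i state has l = 6.
|L| = √42 ℏ ≈ 6.4807ℏ, while L_z,max = lℏ = 6ℏ.
The difference is (√42 − 6)ℏ ≈ 0.4807ℏ.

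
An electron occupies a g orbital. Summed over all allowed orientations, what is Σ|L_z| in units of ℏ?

Σ|L_z| = 20 ℏ

The letter g corresponds to l = 4.
m_l ∈ {-4, -3, -2, -1, 0, 1, 2, 3, 4}.
Σ|m_l| = l(l+1) = 20.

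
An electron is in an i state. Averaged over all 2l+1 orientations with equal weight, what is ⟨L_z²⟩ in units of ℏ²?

For an i orbital, l = 6.
The allowed m_l values are -6, -5, -4, -3, -2, -1, 0, 1, 2, 3, 4, 5, 6.
⟨L_z²⟩ = ℏ²·(Σ m_l²)/(2l+1) = ℏ²·182/13 = 14ℏ².

⟨L_z²⟩ = 14 ℏ²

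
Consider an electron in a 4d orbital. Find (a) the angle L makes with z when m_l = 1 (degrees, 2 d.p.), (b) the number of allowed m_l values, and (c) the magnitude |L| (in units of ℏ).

For 4d, l = 2.
For m_l = 1: cos θ = 1/√6, θ ≈ 65.91°.
There are 2l+1 = 5 values of m_l.
|L| = ℏ√(2·3) = √6 ℏ ≈ 2.449ℏ.

θ(m_l=1) ≈ 65.91°; 5 values; |L| = √6 ℏ ≈ 2.449ℏ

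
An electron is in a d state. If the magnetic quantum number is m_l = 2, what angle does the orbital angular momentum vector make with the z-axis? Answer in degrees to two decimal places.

θ ≈ 35.26°

A d state has l = 2.
|L| = √(l(l+1)) ℏ = √6 ℏ.
L_z = m_l ℏ = 2ℏ.
cos θ = L_z/|L| = 2/√6, so θ ≈ 35.26°.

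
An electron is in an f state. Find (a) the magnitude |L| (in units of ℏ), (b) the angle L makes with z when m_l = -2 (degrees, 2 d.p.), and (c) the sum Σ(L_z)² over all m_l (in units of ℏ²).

The letter f corresponds to l = 3.
|L| = ℏ√(3·4) = 2√3 ℏ ≈ 3.464ℏ.
For m_l = -2: cos θ = -2/√12, θ ≈ 125.26°.
Σ m_l² = 28, so Σ(L_z)² = 28 ℏ².

|L| = 2√3 ℏ ≈ 3.464ℏ; θ(m_l=-2) ≈ 125.26°; Σ(L_z)² = 28 ℏ²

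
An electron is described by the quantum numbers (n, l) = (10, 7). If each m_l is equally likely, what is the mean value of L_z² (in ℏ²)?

⟨L_z²⟩ = 18.67 ℏ²

m_l ∈ {-7, -6, -5, -4, -3, -2, -1, 0, 1, 2, 3, 4, 5, 6, 7}.
⟨L_z²⟩ = ℏ²·(Σ m_l²)/(2l+1) = ℏ²·280/15 = 18.67ℏ².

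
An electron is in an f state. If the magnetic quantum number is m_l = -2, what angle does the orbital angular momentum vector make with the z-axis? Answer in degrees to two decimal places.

θ ≈ 125.26°

The letter f corresponds to l = 3.
|L| = √(l(l+1)) ℏ = 2√3 ℏ.
L_z = m_l ℏ = −2ℏ.
cos θ = L_z/|L| = -2/√12, so θ ≈ 125.26°.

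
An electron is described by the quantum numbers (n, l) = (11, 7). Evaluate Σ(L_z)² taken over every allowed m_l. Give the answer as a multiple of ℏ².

Σ(L_z)² = 280 ℏ²

The allowed m_l values are -7, -6, -5, -4, -3, -2, -1, 0, 1, 2, 3, 4, 5, 6, 7.
Σ m_l² = l(l+1)(2l+1)/3 = 7·8·15/3 = 280.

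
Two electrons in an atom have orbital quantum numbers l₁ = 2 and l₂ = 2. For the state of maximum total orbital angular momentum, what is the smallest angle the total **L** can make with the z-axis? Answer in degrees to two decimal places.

L runs from |2 − 2| = 0 to 2 + 2 = 4.
So L can be 0, 1, 2, 3, 4.
The maximum is L = 4, with |L_tot| = ℏ√(4·5) = 2√5 ℏ.
The minimum angle with z is arccos(4/√20) ≈ 26.57°.

θ_min ≈ 26.57°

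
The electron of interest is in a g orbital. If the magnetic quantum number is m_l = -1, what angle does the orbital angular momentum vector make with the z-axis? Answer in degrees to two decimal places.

For a g orbital, l = 4.
|L|² = l(l+1)ℏ² = 20ℏ², so |L| = 2√5 ℏ.
L_z = m_l ℏ = −1ℏ.
cos θ = L_z/|L| = -1/√20, so θ ≈ 102.92°.

θ ≈ 102.92°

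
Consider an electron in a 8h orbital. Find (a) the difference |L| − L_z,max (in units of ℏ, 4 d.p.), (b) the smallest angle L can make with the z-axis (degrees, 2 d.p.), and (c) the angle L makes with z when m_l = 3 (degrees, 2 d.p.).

|L|−L_z,max ≈ 0.4772ℏ; θ_min ≈ 24.09°; θ(m_l=3) ≈ 56.79°

The 8h subshell has l = 5.
|L| − L_z,max = (√30 − 5)ℏ ≈ 0.4772ℏ.
cos θ_min = 5/√30, so θ_min ≈ 24.09°.
For m_l = 3: cos θ = 3/√30, θ ≈ 56.79°.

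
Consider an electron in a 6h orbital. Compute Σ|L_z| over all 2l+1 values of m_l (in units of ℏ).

6h means n = 6, l = 5.
The allowed m_l values are -5, -4, -3, -2, -1, 0, 1, 2, 3, 4, 5.
Σ|m_l| = 2·5(5+1)/2 = 30.

Σ|L_z| = 30 ℏ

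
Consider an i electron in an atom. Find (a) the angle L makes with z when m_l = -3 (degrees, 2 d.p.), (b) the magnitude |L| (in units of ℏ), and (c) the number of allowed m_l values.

θ(m_l=-3) ≈ 117.58°; |L| = √42 ℏ ≈ 6.481ℏ; 13 values

The letter i corresponds to l = 6.
For m_l = -3: cos θ = -3/√42, θ ≈ 117.58°.
|L| = ℏ√(6·7) = √42 ℏ ≈ 6.481ℏ.
There are 2l+1 = 13 values of m_l.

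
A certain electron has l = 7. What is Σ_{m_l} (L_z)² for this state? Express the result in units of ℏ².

Σ(L_z)² = 280 ℏ²

The allowed m_l values are -7, -6, -5, -4, -3, -2, -1, 0, 1, 2, 3, 4, 5, 6, 7.
Summing m² from −7 to 7: Σ m_l² = 280.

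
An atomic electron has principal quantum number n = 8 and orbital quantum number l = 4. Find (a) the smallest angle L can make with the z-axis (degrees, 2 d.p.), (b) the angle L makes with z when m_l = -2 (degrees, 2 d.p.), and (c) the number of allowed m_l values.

cos θ_min = 4/√20, so θ_min ≈ 26.57°.
For m_l = -2: cos θ = -2/√20, θ ≈ 116.57°.
There are 2l+1 = 9 values of m_l.

θ_min ≈ 26.57°; θ(m_l=-2) ≈ 116.57°; 9 values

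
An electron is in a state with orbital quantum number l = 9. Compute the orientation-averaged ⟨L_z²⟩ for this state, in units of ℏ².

⟨L_z²⟩ = 30 ℏ²

m_l ∈ {-9, -8, -7, -6, -5, -4, -3, -2, -1, 0, 1, 2, 3, 4, 5, 6, 7, 8, 9}.
Average of L_z² over 19 states: 570/19 ℏ² = 30 ℏ².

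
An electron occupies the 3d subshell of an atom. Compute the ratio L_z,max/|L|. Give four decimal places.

L_z,max/|L| = 0.8165

The 3d subshell has l = 2.
|L| = √6 ℏ ≈ 2.4495ℏ, while L_z,max = lℏ = 2ℏ.
L_z,max/|L| = 2/√6 = 0.8165.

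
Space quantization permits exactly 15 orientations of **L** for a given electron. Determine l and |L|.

l = 7, |L| = 2√14 ℏ ≈ 7.483ℏ

Since there are 2l+1 = 15 values of m_l, l = 7.
Then |L| = √(l(l+1)) ℏ = 2√14 ℏ.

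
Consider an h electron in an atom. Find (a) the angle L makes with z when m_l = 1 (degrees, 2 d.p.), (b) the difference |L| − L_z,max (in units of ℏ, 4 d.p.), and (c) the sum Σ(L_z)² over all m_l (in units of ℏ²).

The letter h corresponds to l = 5.
For m_l = 1: cos θ = 1/√30, θ ≈ 79.48°.
|L| − L_z,max = (√30 − 5)ℏ ≈ 0.4772ℏ.
Σ m_l² = 110, so Σ(L_z)² = 110 ℏ².

θ(m_l=1) ≈ 79.48°; |L|−L_z,max ≈ 0.4772ℏ; Σ(L_z)² = 110 ℏ²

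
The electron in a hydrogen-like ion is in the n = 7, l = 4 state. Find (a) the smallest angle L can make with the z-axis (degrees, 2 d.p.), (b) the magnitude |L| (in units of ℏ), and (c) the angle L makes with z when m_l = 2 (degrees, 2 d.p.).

θ_min ≈ 26.57°; |L| = 2√5 ℏ ≈ 4.472ℏ; θ(m_l=2) ≈ 63.43°

cos θ_min = 4/√20, so θ_min ≈ 26.57°.
|L| = ℏ√(4·5) = 2√5 ℏ ≈ 4.472ℏ.
For m_l = 2: cos θ = 2/√20, θ ≈ 63.43°.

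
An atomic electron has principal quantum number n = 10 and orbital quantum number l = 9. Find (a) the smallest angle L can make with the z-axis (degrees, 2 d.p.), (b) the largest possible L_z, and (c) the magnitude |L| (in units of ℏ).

cos θ_min = 9/√90, so θ_min ≈ 18.43°.
L_z,max = lℏ = 9ℏ.
|L| = ℏ√(9·10) = 3√10 ℏ ≈ 9.487ℏ.

θ_min ≈ 18.43°; L_z,max = 9ℏ; |L| = 3√10 ℏ ≈ 9.487ℏ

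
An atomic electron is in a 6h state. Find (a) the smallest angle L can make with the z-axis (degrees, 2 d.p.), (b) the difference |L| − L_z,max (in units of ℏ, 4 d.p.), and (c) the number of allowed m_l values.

The 6h subshell has l = 5.
cos θ_min = 5/√30, so θ_min ≈ 24.09°.
|L| − L_z,max = (√30 − 5)ℏ ≈ 0.4772ℏ.
There are 2l+1 = 11 values of m_l.

θ_min ≈ 24.09°; |L|−L_z,max ≈ 0.4772ℏ; 11 values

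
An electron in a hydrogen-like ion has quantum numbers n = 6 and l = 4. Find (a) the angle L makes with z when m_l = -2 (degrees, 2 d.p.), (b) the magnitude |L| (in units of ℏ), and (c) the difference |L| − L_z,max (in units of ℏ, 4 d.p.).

θ(m_l=-2) ≈ 116.57°; |L| = 2√5 ℏ ≈ 4.472ℏ; |L|−L_z,max ≈ 0.4721ℏ

For m_l = -2: cos θ = -2/√20, θ ≈ 116.57°.
|L| = ℏ√(4·5) = 2√5 ℏ ≈ 4.472ℏ.
|L| − L_z,max = (2√5 − 4)ℏ ≈ 0.4721ℏ.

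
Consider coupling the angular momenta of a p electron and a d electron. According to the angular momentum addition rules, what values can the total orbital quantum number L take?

L = 1, 2, 3

By the triangle rule, |l₁ − l₂| ≤ L ≤ l₁ + l₂.
Allowed values: L = 1, 2, 3.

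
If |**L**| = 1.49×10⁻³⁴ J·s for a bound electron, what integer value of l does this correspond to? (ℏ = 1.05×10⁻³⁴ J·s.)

In units of ℏ, |L| ≈ 1.419.
Set l(l+1) = 2.01; the integer solution is l = 1.

l = 1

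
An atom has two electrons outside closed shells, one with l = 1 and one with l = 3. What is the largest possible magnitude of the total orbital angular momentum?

|L_tot|_max = 2√5 ℏ ≈ 4.472ℏ

L runs from |1 − 3| = 2 to 1 + 3 = 4.
L ∈ {2, 3, 4}.
The largest magnitude corresponds to L = 4: |L_tot| = ℏ√(4·5) = 2√5 ℏ.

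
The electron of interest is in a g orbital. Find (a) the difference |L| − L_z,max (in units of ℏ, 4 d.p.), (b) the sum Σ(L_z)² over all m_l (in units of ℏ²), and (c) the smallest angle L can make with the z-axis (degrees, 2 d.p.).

|L|−L_z,max ≈ 0.4721ℏ; Σ(L_z)² = 60 ℏ²; θ_min ≈ 26.57°

The letter g corresponds to l = 4.
|L| − L_z,max = (2√5 − 4)ℏ ≈ 0.4721ℏ.
Σ m_l² = 60, so Σ(L_z)² = 60 ℏ².
cos θ_min = 4/√20, so θ_min ≈ 26.57°.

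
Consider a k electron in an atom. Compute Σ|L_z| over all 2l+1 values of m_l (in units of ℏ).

Σ|L_z| = 56 ℏ

A k state has l = 7.
The allowed m_l values are -7, -6, -5, -4, -3, -2, -1, 0, 1, 2, 3, 4, 5, 6, 7.
Σ|m_l| = 2(1+2+…+7) = 56.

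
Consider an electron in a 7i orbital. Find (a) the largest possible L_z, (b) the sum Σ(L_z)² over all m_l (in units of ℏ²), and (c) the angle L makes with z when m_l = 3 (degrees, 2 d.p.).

7i means n = 7, l = 6.
L_z,max = lℏ = 6ℏ.
Σ m_l² = 182, so Σ(L_z)² = 182 ℏ².
For m_l = 3: cos θ = 3/√42, θ ≈ 62.42°.

L_z,max = 6ℏ; Σ(L_z)² = 182 ℏ²; θ(m_l=3) ≈ 62.42°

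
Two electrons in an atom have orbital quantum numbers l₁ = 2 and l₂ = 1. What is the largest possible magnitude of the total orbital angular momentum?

|L_tot|_max = 2√3 ℏ ≈ 3.464ℏ

By the triangle rule, |l₁ − l₂| ≤ L ≤ l₁ + l₂.
Allowed values: L = 1, 2, 3.
The largest magnitude corresponds to L = 3: |L_tot| = ℏ√(3·4) = 2√3 ℏ.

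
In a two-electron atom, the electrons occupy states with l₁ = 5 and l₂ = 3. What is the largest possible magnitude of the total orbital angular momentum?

The total orbital quantum number L ranges from |l₁ − l₂| to l₁ + l₂ in integer steps.
So L can be 2, 3, 4, 5, 6, 7, 8.
The largest magnitude corresponds to L = 8: |L_tot| = ℏ√(8·9) = 6√2 ℏ.

|L_tot|_max = 6√2 ℏ ≈ 8.485ℏ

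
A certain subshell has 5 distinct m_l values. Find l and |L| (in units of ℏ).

5 = 2l + 1, so l = (5−1)/2 = 2.
|L| = ℏ√(l(l+1)) = ℏ√(2·3) = √6 ℏ.

l = 2, |L| = √6 ℏ ≈ 2.449ℏ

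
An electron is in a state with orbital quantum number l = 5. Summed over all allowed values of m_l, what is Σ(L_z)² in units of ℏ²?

Σ(L_z)² = 110 ℏ²

m_l ∈ {-5, -4, -3, -2, -1, 0, 1, 2, 3, 4, 5}.
Summing m² from −5 to 5: Σ m_l² = 110.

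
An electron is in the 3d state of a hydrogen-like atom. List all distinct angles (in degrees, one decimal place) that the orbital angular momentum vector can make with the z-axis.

θ ∈ {35.3°, 65.9°, 90.0°, 114.1°, 144.7°}

For 3d, l = 2.
|L|² = l(l+1)ℏ² = 6ℏ², so |L| = √6 ℏ.
cos θ = m_l/√6 for each m_l ∈ {-2, -1, 0, 1, 2}.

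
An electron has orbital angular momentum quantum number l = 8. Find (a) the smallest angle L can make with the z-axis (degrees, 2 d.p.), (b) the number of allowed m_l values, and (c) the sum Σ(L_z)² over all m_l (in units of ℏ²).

θ_min ≈ 19.47°; 17 values; Σ(L_z)² = 408 ℏ²

cos θ_min = 8/√72, so θ_min ≈ 19.47°.
There are 2l+1 = 17 values of m_l.
Σ m_l² = 408, so Σ(L_z)² = 408 ℏ².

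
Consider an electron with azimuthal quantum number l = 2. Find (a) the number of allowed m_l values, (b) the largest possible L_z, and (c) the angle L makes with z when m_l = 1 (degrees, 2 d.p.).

5 values; L_z,max = 2ℏ; θ(m_l=1) ≈ 65.91°

There are 2l+1 = 5 values of m_l.
L_z,max = lℏ = 2ℏ.
For m_l = 1: cos θ = 1/√6, θ ≈ 65.91°.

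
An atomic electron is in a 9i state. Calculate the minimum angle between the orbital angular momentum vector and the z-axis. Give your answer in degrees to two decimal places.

The 9i subshell has l = 6.
|L| = √(l(l+1)) ℏ = √42 ℏ.
The smallest angle corresponds to the largest L_z, i.e. m_l = l = 6, giving L_z = 6ℏ.
cos θ_min = 6/√42, so θ_min ≈ 22.21°.

θ_min ≈ 22.21°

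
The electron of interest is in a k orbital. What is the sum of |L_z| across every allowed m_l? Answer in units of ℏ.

A k state has l = 7.
The allowed m_l values are -7, -6, -5, -4, -3, -2, -1, 0, 1, 2, 3, 4, 5, 6, 7.
Σ|m_l| = 2·7(7+1)/2 = 56.

Σ|L_z| = 56 ℏ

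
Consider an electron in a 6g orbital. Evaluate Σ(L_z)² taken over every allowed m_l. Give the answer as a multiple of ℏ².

The 6g subshell has l = 4.
m_l ∈ {-4, -3, -2, -1, 0, 1, 2, 3, 4}.
Σ m_l² = l(l+1)(2l+1)/3 = 4·5·9/3 = 60.

Σ(L_z)² = 60 ℏ²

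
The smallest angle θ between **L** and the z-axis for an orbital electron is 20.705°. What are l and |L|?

At minimum angle, m_l = l, so cos θ = l/√(l(l+1)); cos²θ = l/(l+1) = 0.8750.
l = cos²θ/sin²θ ≈ 7.
Then |L| = ℏ√(7·8) = 2√14 ℏ.

l = 7, |L| = 2√14 ℏ ≈ 7.483ℏ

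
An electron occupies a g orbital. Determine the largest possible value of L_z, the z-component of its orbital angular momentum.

For a g orbital, l = 4.
L_z = m_l ℏ with m_l ∈ {−4, …, 4}; the maximum is m_l = 4.

L_z,max = 4ℏ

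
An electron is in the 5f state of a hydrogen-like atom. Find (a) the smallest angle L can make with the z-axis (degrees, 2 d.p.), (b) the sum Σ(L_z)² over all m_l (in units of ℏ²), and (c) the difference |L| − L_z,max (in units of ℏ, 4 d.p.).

θ_min ≈ 30.00°; Σ(L_z)² = 28 ℏ²; |L|−L_z,max ≈ 0.4641ℏ

5f means n = 5, l = 3.
cos θ_min = 3/√12, so θ_min ≈ 30.00°.
Σ m_l² = 28, so Σ(L_z)² = 28 ℏ².
|L| − L_z,max = (2√3 − 3)ℏ ≈ 0.4641ℏ.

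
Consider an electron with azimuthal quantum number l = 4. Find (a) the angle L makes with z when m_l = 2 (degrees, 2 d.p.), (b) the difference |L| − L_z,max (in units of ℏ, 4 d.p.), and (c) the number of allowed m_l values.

For m_l = 2: cos θ = 2/√20, θ ≈ 63.43°.
|L| − L_z,max = (2√5 − 4)ℏ ≈ 0.4721ℏ.
There are 2l+1 = 9 values of m_l.

θ(m_l=2) ≈ 63.43°; |L|−L_z,max ≈ 0.4721ℏ; 9 values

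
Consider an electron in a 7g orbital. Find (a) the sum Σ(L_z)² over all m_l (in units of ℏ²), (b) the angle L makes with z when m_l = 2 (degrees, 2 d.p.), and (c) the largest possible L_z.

7g means n = 7, l = 4.
Σ m_l² = 60, so Σ(L_z)² = 60 ℏ².
For m_l = 2: cos θ = 2/√20, θ ≈ 63.43°.
L_z,max = lℏ = 4ℏ.

Σ(L_z)² = 60 ℏ²; θ(m_l=2) ≈ 63.43°; L_z,max = 4ℏ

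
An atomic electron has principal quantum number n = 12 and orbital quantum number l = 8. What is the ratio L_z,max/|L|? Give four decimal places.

L_z,max/|L| = 0.9428

|L| = 6√2 ℏ ≈ 8.4853ℏ, while L_z,max = lℏ = 8ℏ.
L_z,max/|L| = 8/√72 = 0.9428.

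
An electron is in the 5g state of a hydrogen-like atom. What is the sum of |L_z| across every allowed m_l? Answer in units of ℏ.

Σ|L_z| = 20 ℏ

The 5g subshell has l = 4.
The allowed m_l values are -4, -3, -2, -1, 0, 1, 2, 3, 4.
Σ|m_l| = 2(1+2+…+4) = 20.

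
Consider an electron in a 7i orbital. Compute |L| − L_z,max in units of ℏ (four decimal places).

7i means n = 7, l = 6.
|L| = √42 ℏ ≈ 6.4807ℏ, while L_z,max = lℏ = 6ℏ.
The difference is (√42 − 6)ℏ ≈ 0.4807ℏ.

|L| − L_z,max ≈ 0.4807ℏ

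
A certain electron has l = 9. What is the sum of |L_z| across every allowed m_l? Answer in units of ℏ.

Σ|L_z| = 90 ℏ

m_l ∈ {-9, -8, -7, -6, -5, -4, -3, -2, -1, 0, 1, 2, 3, 4, 5, 6, 7, 8, 9}.
Σ|m_l| = 2(1+2+…+9) = 90.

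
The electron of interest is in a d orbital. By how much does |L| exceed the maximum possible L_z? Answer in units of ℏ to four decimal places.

|L| − L_z,max ≈ 0.4495ℏ

The letter d corresponds to l = 2.
|L| = √6 ℏ ≈ 2.4495ℏ, while L_z,max = lℏ = 2ℏ.
The difference is (√6 − 2)ℏ ≈ 0.4495ℏ.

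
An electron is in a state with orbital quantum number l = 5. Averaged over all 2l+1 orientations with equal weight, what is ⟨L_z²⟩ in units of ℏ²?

The allowed m_l values are -5, -4, -3, -2, -1, 0, 1, 2, 3, 4, 5.
Average of L_z² over 11 states: 110/11 ℏ² = 10 ℏ².

⟨L_z²⟩ = 10 ℏ²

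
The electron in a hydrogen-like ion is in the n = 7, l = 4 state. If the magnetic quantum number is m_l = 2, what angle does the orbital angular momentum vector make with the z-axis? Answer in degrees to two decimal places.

θ ≈ 63.43°

|L| = ℏ√(l(l+1)) = 2√5 ℏ.
L_z = m_l ℏ = 2ℏ.
cos θ = L_z/|L| = 2/√20, so θ ≈ 63.43°.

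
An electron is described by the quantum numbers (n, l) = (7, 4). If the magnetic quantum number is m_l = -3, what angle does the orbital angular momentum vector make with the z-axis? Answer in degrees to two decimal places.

|L|² = l(l+1)ℏ² = 20ℏ², so |L| = 2√5 ℏ.
L_z = m_l ℏ = −3ℏ.
cos θ = L_z/|L| = -3/√20, so θ ≈ 132.13°.

θ ≈ 132.13°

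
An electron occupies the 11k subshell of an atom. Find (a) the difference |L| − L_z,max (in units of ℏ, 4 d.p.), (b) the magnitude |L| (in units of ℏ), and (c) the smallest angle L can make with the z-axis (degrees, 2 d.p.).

|L|−L_z,max ≈ 0.4833ℏ; |L| = 2√14 ℏ ≈ 7.483ℏ; θ_min ≈ 20.70°

The 11k subshell has l = 7.
|L| − L_z,max = (2√14 − 7)ℏ ≈ 0.4833ℏ.
|L| = ℏ√(7·8) = 2√14 ℏ ≈ 7.483ℏ.
cos θ_min = 7/√56, so θ_min ≈ 20.70°.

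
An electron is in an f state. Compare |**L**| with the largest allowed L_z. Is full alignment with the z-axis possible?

No: L_z,max = 3ℏ < |L| = 2√3 ℏ ≈ 3.464ℏ

An f state has l = 3.
|L| = 2√3 ℏ ≈ 3.4641ℏ, while L_z,max = lℏ = 3ℏ.
Since |L| > L_z,max, the vector can never point exactly along z; the closest it comes is θ_min = arccos(3/√12) ≈ 30.0°.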